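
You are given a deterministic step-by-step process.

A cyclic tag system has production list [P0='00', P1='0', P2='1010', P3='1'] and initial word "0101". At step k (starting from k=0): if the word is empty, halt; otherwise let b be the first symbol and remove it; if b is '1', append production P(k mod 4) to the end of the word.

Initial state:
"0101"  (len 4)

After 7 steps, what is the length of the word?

0

t=0: "0101"  (len 4)
t=1: "101"  (len 3)
t=2: "010"  (len 3)
t=3: "10"  (len 2)
t=4: "01"  (len 2)
t=5: "1"  (len 1)
t=6: "0"  (len 1)
t=7: (halted — word empty)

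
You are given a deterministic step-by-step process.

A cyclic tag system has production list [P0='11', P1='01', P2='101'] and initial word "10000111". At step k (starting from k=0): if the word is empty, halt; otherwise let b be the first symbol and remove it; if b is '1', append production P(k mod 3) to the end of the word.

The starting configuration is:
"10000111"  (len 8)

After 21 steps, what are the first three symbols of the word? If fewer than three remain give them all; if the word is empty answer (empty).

101

gen 0: "10000111"  (len 8)
gen 1: "000011111"  (len 9)
gen 2: "00011111"  (len 8)
gen 3: "0011111"  (len 7)
gen 4: "011111"  (len 6)
gen 5: "11111"  (len 5)
gen 6: "1111101"  (len 7)
gen 7: "11110111"  (len 8)
gen 8: "111011101"  (len 9)
gen 9: "11011101101"  (len 11)
gen 10: "101110110111"  (len 12)
gen 11: "0111011011101"  (len 13)
gen 12: "111011011101"  (len 12)
gen 13: "1101101110111"  (len 13)
gen 14: "10110111011101"  (len 14)
gen 15: "0110111011101101"  (len 16)
gen 16: "110111011101101"  (len 15)
gen 17: "1011101110110101"  (len 16)
gen 18: "011101110110101101"  (len 18)
gen 19: "11101110110101101"  (len 17)
gen 20: "110111011010110101"  (len 18)
gen 21: "10111011010110101101"  (len 20)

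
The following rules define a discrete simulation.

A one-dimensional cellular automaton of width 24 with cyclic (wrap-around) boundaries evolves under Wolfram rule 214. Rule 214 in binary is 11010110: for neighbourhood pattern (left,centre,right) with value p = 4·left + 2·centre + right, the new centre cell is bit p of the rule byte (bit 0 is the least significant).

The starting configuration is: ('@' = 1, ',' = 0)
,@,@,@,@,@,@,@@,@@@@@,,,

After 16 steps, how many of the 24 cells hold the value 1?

18

t=0: ,@,@,@,@,@,@,@@,@@@@@,,,
t=1: @@,@,@,@,@,@,,@,,@@@@@,,
t=2: ,@,@,@,@,@,@@@@@@,@@@@@@
t=3: ,@,@,@,@,@,,@@@@@,,@@@@@
t=4: ,@,@,@,@,@@@,@@@@@@,@@@@
t=5: ,@,@,@,@,,@@,,@@@@@,,@@@
t=6: ,@,@,@,@@@,@@@,@@@@@@,@@
t=7: ,@,@,@,,@@,,@@,,@@@@@,,@
t=8: ,@,@,@@@,@@@,@@@,@@@@@@@
t=9: ,@,@,,@@,,@@,,@@,,@@@@@@
t=10: ,@,@@@,@@@,@@@,@@@,@@@@@
t=11: ,@,,@@,,@@,,@@,,@@,,@@@@
t=12: ,@@@,@@@,@@@,@@@,@@@,@@@
t=13: ,,@@,,@@,,@@,,@@,,@@,,@@
t=14: @@,@@@,@@@,@@@,@@@,@@@,@
t=15: @@,,@@,,@@,,@@,,@@,,@@,,
t=16: ,@@@,@@@,@@@,@@@,@@@,@@@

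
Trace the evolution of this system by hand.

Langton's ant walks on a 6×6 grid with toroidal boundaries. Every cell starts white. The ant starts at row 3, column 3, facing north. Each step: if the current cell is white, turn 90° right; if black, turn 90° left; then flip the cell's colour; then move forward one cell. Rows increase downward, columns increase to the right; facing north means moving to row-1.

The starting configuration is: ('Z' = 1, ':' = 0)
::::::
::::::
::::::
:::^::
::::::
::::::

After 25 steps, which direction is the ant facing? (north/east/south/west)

k=0  ::::::
::::::
::::::
:::^::
::::::
::::::
k=1  ::::::
::::::
::::::
:::Z>:
::::::
::::::
k=2  ::::::
::::::
::::::
:::ZZ:
::::v:
::::::
k=3  ::::::
::::::
::::::
:::ZZ:
:::<Z:
::::::
k=4  ::::::
::::::
::::::
:::^Z:
:::ZZ:
::::::
k=5  ::::::
::::::
::::::
::<:Z:
:::ZZ:
::::::
k=6  ::::::
::::::
::^:::
::Z:Z:
:::ZZ:
::::::
k=7  ::::::
::::::
::Z>::
::Z:Z:
:::ZZ:
::::::
k=8  ::::::
::::::
::ZZ::
::ZvZ:
:::ZZ:
::::::
k=9  ::::::
::::::
::ZZ::
::<ZZ:
:::ZZ:
::::::
k=10  ::::::
::::::
::ZZ::
:::ZZ:
::vZZ:
::::::
k=11  ::::::
::::::
::ZZ::
:::ZZ:
:<ZZZ:
::::::
k=12  ::::::
::::::
::ZZ::
:^:ZZ:
:ZZZZ:
::::::
k=13  ::::::
::::::
::ZZ::
:Z>ZZ:
:ZZZZ:
::::::
k=14  ::::::
::::::
::ZZ::
:ZZZZ:
:ZvZZ:
::::::
k=15  ::::::
::::::
::ZZ::
:ZZZZ:
:Z:>Z:
::::::
k=16  ::::::
::::::
::ZZ::
:ZZ^Z:
:Z::Z:
::::::
k=17  ::::::
::::::
::ZZ::
:Z<:Z:
:Z::Z:
::::::
k=18  ::::::
::::::
::ZZ::
:Z::Z:
:Zv:Z:
::::::
k=19  ::::::
::::::
::ZZ::
:Z::Z:
:<Z:Z:
::::::
k=20  ::::::
::::::
::ZZ::
:Z::Z:
::Z:Z:
:v::::
k=21  ::::::
::::::
::ZZ::
:Z::Z:
::Z:Z:
<Z::::
k=22  ::::::
::::::
::ZZ::
:Z::Z:
^:Z:Z:
ZZ::::
k=23  ::::::
::::::
::ZZ::
:Z::Z:
Z>Z:Z:
ZZ::::
k=24  ::::::
::::::
::ZZ::
:Z::Z:
ZZZ:Z:
Zv::::
k=25  ::::::
::::::
::ZZ::
:Z::Z:
ZZZ:Z:
Z:>:::

east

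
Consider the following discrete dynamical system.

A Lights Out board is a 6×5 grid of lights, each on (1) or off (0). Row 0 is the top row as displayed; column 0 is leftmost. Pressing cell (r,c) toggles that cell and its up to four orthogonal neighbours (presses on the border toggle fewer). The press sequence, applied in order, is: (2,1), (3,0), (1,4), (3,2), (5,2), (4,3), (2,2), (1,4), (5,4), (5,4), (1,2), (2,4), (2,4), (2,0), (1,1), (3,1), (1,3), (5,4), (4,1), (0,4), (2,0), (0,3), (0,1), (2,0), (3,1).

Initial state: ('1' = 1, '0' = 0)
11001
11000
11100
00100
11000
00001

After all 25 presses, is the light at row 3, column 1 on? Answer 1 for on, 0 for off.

t=0: 11001
11000
11100
00100
11000
00001
t=1: 11001
10000
00000
01100
11000
00001
t=2: 11001
10000
10000
10100
01000
00001
t=3: 11000
10011
10001
10100
01000
00001
t=4: 11000
10011
10101
11010
01100
00001
t=5: 11000
10011
10101
11010
01000
01111
t=6: 11000
10011
10101
11000
01111
01101
t=7: 11000
10111
11011
11100
01111
01101
t=8: 11001
10100
11010
11100
01111
01101
t=9: 11001
10100
11010
11100
01110
01110
t=10: 11001
10100
11010
11100
01111
01101
t=11: 11101
11010
11110
11100
01111
01101
t=12: 11101
11011
11101
11101
01111
01101
t=13: 11101
11010
11110
11100
01111
01101
t=14: 11101
01010
00110
01100
01111
01101
t=15: 10101
10110
01110
01100
01111
01101
t=16: 10101
10110
00110
10000
00111
01101
t=17: 10111
10001
00100
10000
00111
01101
t=18: 10111
10001
00100
10000
00110
01110
t=19: 10111
10001
00100
11000
11010
00110
t=20: 10100
10000
00100
11000
11010
00110
t=21: 10100
00000
11100
01000
11010
00110
t=22: 10011
00010
11100
01000
11010
00110
t=23: 01111
01010
11100
01000
11010
00110
t=24: 01111
11010
00100
11000
11010
00110
t=25: 01111
11010
01100
00100
10010
00110

0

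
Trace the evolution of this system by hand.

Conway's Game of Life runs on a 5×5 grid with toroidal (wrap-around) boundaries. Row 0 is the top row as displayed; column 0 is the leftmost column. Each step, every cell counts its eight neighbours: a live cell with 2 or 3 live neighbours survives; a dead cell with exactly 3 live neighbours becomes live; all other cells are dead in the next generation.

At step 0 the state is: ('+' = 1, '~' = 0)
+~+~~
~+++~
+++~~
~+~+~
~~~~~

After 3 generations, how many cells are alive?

k=0  +~+~~
~+++~
+++~~
~+~+~
~~~~~
k=1  ~~++~
~~~++
+~~~+
++~~~
~++~~
k=2  ~+~~+
+~+~~
~+~+~
~~+~+
+~~+~
k=3  ~++++
+~+++
++~++
+++~+
++++~

20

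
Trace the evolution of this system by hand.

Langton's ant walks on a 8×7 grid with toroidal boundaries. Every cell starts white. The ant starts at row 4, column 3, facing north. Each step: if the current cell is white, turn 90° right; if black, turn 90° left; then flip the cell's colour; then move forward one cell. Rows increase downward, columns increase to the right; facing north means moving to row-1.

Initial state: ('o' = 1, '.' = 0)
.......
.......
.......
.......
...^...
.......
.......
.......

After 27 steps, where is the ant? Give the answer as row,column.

t=0: .......
.......
.......
.......
...^...
.......
.......
.......
t=1: .......
.......
.......
.......
...o>..
.......
.......
.......
t=2: .......
.......
.......
.......
...oo..
....v..
.......
.......
t=3: .......
.......
.......
.......
...oo..
...<o..
.......
.......
t=4: .......
.......
.......
.......
...^o..
...oo..
.......
.......
t=5: .......
.......
.......
.......
..<.o..
...oo..
.......
.......
t=6: .......
.......
.......
..^....
..o.o..
...oo..
.......
.......
t=7: .......
.......
.......
..o>...
..o.o..
...oo..
.......
.......
t=8: .......
.......
.......
..oo...
..ovo..
...oo..
.......
.......
t=9: .......
.......
.......
..oo...
..<oo..
...oo..
.......
.......
t=10: .......
.......
.......
..oo...
...oo..
..voo..
.......
.......
t=11: .......
.......
.......
..oo...
...oo..
.<ooo..
.......
.......
t=12: .......
.......
.......
..oo...
.^.oo..
.oooo..
.......
.......
t=13: .......
.......
.......
..oo...
.o>oo..
.oooo..
.......
.......
t=14: .......
.......
.......
..oo...
.oooo..
.ovoo..
.......
.......
t=15: .......
.......
.......
..oo...
.oooo..
.o.>o..
.......
.......
t=16: .......
.......
.......
..oo...
.oo^o..
.o..o..
.......
.......
t=17: .......
.......
.......
..oo...
.o<.o..
.o..o..
.......
.......
t=18: .......
.......
.......
..oo...
.o..o..
.ov.o..
.......
.......
t=19: .......
.......
.......
..oo...
.o..o..
.<o.o..
.......
.......
t=20: .......
.......
.......
..oo...
.o..o..
..o.o..
.v.....
.......
t=21: .......
.......
.......
..oo...
.o..o..
..o.o..
<o.....
.......
t=22: .......
.......
.......
..oo...
.o..o..
^.o.o..
oo.....
.......
t=23: .......
.......
.......
..oo...
.o..o..
o>o.o..
oo.....
.......
t=24: .......
.......
.......
..oo...
.o..o..
ooo.o..
ov.....
.......
t=25: .......
.......
.......
..oo...
.o..o..
ooo.o..
o.>....
.......
t=26: .......
.......
.......
..oo...
.o..o..
ooo.o..
o.o....
..v....
t=27: .......
.......
.......
..oo...
.o..o..
ooo.o..
o.o....
.<o....

7,1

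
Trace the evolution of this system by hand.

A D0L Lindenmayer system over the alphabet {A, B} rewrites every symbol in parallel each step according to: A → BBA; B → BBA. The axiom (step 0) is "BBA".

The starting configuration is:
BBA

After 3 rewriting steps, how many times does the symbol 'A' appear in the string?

t=0: BBA
t=1: BBABBABBA
t=2: BBABBABBABBABBABBABBABBABBA
t=3: BBABBABBABBABBABBABBABBABBABBABBABBABBABBABBABBABBABBABBABBABBABBABBABBABBABBABBA

27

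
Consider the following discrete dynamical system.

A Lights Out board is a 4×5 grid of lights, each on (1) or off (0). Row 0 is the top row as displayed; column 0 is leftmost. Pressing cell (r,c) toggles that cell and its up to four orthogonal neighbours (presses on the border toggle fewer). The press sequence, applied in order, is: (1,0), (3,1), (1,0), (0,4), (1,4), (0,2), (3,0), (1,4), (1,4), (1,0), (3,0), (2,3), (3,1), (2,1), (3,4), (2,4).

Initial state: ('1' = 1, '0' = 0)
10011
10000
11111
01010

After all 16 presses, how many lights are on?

11

gen 0: 10011
10000
11111
01010
gen 1: 00011
01000
01111
01010
gen 2: 00011
01000
00111
10110
gen 3: 10011
10000
10111
10110
gen 4: 10000
10001
10111
10110
gen 5: 10001
10010
10110
10110
gen 6: 11111
10110
10110
10110
gen 7: 11111
10110
00110
01110
gen 8: 11110
10101
00111
01110
gen 9: 11111
10110
00110
01110
gen 10: 01111
01110
10110
01110
gen 11: 01111
01110
00110
10110
gen 12: 01111
01100
00001
10100
gen 13: 01111
01100
01001
01000
gen 14: 01111
00100
10101
00000
gen 15: 01111
00100
10100
00011
gen 16: 01111
00101
10111
00010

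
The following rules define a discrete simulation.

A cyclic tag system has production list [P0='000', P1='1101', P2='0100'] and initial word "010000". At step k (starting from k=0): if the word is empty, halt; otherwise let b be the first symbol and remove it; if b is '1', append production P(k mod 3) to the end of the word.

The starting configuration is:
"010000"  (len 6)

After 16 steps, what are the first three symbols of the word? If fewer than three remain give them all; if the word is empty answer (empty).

k=0  "010000"  (len 6)
k=1  "10000"  (len 5)
k=2  "00001101"  (len 8)
k=3  "0001101"  (len 7)
k=4  "001101"  (len 6)
k=5  "01101"  (len 5)
k=6  "1101"  (len 4)
k=7  "101000"  (len 6)
k=8  "010001101"  (len 9)
k=9  "10001101"  (len 8)
k=10  "0001101000"  (len 10)
k=11  "001101000"  (len 9)
k=12  "01101000"  (len 8)
k=13  "1101000"  (len 7)
k=14  "1010001101"  (len 10)
k=15  "0100011010100"  (len 13)
k=16  "100011010100"  (len 12)

100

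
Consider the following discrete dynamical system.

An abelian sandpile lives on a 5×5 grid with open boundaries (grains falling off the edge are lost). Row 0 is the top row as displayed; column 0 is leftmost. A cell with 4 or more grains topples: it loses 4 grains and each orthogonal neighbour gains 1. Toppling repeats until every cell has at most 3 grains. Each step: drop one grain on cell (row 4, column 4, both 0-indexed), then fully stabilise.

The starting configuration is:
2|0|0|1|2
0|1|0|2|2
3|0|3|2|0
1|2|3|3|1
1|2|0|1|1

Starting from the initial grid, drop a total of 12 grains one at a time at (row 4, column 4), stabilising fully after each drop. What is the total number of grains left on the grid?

37

0) 2|0|0|1|2
0|1|0|2|2
3|0|3|2|0
1|2|3|3|1
1|2|0|1|1
1) 2|0|0|1|2
0|1|0|2|2
3|0|3|2|0
1|2|3|3|1
1|2|0|1|2
2) 2|0|0|1|2
0|1|0|2|2
3|0|3|2|0
1|2|3|3|1
1|2|0|1|3
3) 2|0|0|1|2
0|1|0|2|2
3|0|3|2|0
1|2|3|3|2
1|2|0|2|0
4) 2|0|0|1|2
0|1|0|2|2
3|0|3|2|0
1|2|3|3|2
1|2|0|2|1
5) 2|0|0|1|2
0|1|0|2|2
3|0|3|2|0
1|2|3|3|2
1|2|0|2|2
6) 2|0|0|1|2
0|1|0|2|2
3|0|3|2|0
1|2|3|3|2
1|2|0|2|3
7) 2|0|0|1|2
0|1|0|2|2
3|0|3|2|0
1|2|3|3|3
1|2|0|3|0
8) 2|0|0|1|2
0|1|0|2|2
3|0|3|2|0
1|2|3|3|3
1|2|0|3|1
9) 2|0|0|1|2
0|1|0|2|2
3|0|3|2|0
1|2|3|3|3
1|2|0|3|2
10) 2|0|0|1|2
0|1|0|2|2
3|0|3|2|0
1|2|3|3|3
1|2|0|3|3
11) 2|0|0|1|2
0|1|1|3|2
3|1|1|0|2
1|3|1|3|1
1|2|2|1|2
12) 2|0|0|1|2
0|1|1|3|2
3|1|1|0|2
1|3|1|3|1
1|2|2|1|3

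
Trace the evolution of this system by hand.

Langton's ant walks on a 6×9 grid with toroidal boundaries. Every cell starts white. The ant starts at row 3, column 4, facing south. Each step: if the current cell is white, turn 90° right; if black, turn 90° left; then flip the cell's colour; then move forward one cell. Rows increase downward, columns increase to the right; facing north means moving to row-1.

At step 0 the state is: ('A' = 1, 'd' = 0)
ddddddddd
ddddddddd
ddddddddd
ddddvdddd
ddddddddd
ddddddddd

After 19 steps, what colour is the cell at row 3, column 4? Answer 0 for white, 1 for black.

0

[0] ddddddddd
ddddddddd
ddddddddd
ddddvdddd
ddddddddd
ddddddddd
[1] ddddddddd
ddddddddd
ddddddddd
ddd<Adddd
ddddddddd
ddddddddd
[2] ddddddddd
ddddddddd
ddd^ddddd
dddAAdddd
ddddddddd
ddddddddd
[3] ddddddddd
ddddddddd
dddA>dddd
dddAAdddd
ddddddddd
ddddddddd
[4] ddddddddd
ddddddddd
dddAAdddd
dddAvdddd
ddddddddd
ddddddddd
[5] ddddddddd
ddddddddd
dddAAdddd
dddAd>ddd
ddddddddd
ddddddddd
[6] ddddddddd
ddddddddd
dddAAdddd
dddAdAddd
dddddvddd
ddddddddd
[7] ddddddddd
ddddddddd
dddAAdddd
dddAdAddd
dddd<Addd
ddddddddd
[8] ddddddddd
ddddddddd
dddAAdddd
dddA^Addd
ddddAAddd
ddddddddd
[9] ddddddddd
ddddddddd
dddAAdddd
dddAA>ddd
ddddAAddd
ddddddddd
[10] ddddddddd
ddddddddd
dddAA^ddd
dddAAdddd
ddddAAddd
ddddddddd
[11] ddddddddd
ddddddddd
dddAAA>dd
dddAAdddd
ddddAAddd
ddddddddd
[12] ddddddddd
ddddddddd
dddAAAAdd
dddAAdvdd
ddddAAddd
ddddddddd
[13] ddddddddd
ddddddddd
dddAAAAdd
dddAA<Add
ddddAAddd
ddddddddd
[14] ddddddddd
ddddddddd
dddAA^Add
dddAAAAdd
ddddAAddd
ddddddddd
[15] ddddddddd
ddddddddd
dddA<dAdd
dddAAAAdd
ddddAAddd
ddddddddd
[16] ddddddddd
ddddddddd
dddAddAdd
dddAvAAdd
ddddAAddd
ddddddddd
[17] ddddddddd
ddddddddd
dddAddAdd
dddAd>Add
ddddAAddd
ddddddddd
[18] ddddddddd
ddddddddd
dddAd^Add
dddAddAdd
ddddAAddd
ddddddddd
[19] ddddddddd
ddddddddd
dddAdA>dd
dddAddAdd
ddddAAddd
ddddddddd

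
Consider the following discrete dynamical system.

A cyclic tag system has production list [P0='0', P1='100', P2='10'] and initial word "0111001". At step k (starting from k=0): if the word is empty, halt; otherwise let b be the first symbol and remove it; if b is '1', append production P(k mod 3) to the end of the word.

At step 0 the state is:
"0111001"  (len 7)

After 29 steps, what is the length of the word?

[0] "0111001"  (len 7)
[1] "111001"  (len 6)
[2] "11001100"  (len 8)
[3] "100110010"  (len 9)
[4] "001100100"  (len 9)
[5] "01100100"  (len 8)
[6] "1100100"  (len 7)
[7] "1001000"  (len 7)
[8] "001000100"  (len 9)
[9] "01000100"  (len 8)
[10] "1000100"  (len 7)
[11] "000100100"  (len 9)
[12] "00100100"  (len 8)
[13] "0100100"  (len 7)
[14] "100100"  (len 6)
[15] "0010010"  (len 7)
[16] "010010"  (len 6)
[17] "10010"  (len 5)
[18] "001010"  (len 6)
[19] "01010"  (len 5)
[20] "1010"  (len 4)
[21] "01010"  (len 5)
[22] "1010"  (len 4)
[23] "010100"  (len 6)
[24] "10100"  (len 5)
[25] "01000"  (len 5)
[26] "1000"  (len 4)
[27] "00010"  (len 5)
[28] "0010"  (len 4)
[29] "010"  (len 3)

3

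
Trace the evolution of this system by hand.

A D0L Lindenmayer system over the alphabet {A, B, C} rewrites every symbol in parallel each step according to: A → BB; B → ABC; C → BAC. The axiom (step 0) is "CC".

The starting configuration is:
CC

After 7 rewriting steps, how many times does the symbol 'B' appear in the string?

k=0  CC
k=1  BACBAC
k=2  ABCBBBACABCBBBAC
k=3  BBABCBACABCABCABCBBBACBBABCBACABCABCABCBBBAC
k=4  ABCABCBBABCBACABCBBBACBBABCBACBBABCBACBBABCBACABCABCABCBBBACABCABCBBABCBACABCBBBACBBABCBACBBABCBACBBABCBACABCABCABCBBBAC
k=5  BBABCBACBBABCBACABCABCBBABCBACABCBBBACBBABCBACABCABCABCBBB…CABCBBABCBACABCBBBACBBABCBACBBABCBACBBABCBACABCABCABCBBBAC  (len 328)
k=6  ABCABCBBABCBACABCBBBACABCABCBBABCBACABCBBBACBBABCBACBBABCB…CABCBBABCBACABCBBBACBBABCBACBBABCBACBBABCBACABCABCABCBBBAC  (len 896)
k=7  BBABCBACBBABCBACABCABCBBABCBACABCBBBACBBABCBACABCABCABCBBB…CABCBBABCBACABCBBBACBBABCBACBBABCBACBBABCBACABCABCABCBBBAC  (len 2448)

1136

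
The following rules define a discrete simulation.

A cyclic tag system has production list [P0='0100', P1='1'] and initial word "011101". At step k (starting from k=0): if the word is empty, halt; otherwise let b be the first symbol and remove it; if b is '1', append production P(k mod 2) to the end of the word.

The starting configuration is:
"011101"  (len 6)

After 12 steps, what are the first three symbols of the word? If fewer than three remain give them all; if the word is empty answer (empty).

101

[0] "011101"  (len 6)
[1] "11101"  (len 5)
[2] "11011"  (len 5)
[3] "10110100"  (len 8)
[4] "01101001"  (len 8)
[5] "1101001"  (len 7)
[6] "1010011"  (len 7)
[7] "0100110100"  (len 10)
[8] "100110100"  (len 9)
[9] "001101000100"  (len 12)
[10] "01101000100"  (len 11)
[11] "1101000100"  (len 10)
[12] "1010001001"  (len 10)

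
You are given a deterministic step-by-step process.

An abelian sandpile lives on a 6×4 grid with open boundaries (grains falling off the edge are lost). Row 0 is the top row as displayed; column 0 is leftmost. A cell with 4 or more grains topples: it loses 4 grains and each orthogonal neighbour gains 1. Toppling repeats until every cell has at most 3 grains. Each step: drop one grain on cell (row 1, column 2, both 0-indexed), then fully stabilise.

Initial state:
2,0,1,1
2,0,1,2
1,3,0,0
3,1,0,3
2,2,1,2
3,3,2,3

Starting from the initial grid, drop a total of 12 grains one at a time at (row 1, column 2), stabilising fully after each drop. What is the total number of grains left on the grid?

[0] 2,0,1,1
2,0,1,2
1,3,0,0
3,1,0,3
2,2,1,2
3,3,2,3
[1] 2,0,1,1
2,0,2,2
1,3,0,0
3,1,0,3
2,2,1,2
3,3,2,3
[2] 2,0,1,1
2,0,3,2
1,3,0,0
3,1,0,3
2,2,1,2
3,3,2,3
[3] 2,0,2,1
2,1,0,3
1,3,1,0
3,1,0,3
2,2,1,2
3,3,2,3
[4] 2,0,2,1
2,1,1,3
1,3,1,0
3,1,0,3
2,2,1,2
3,3,2,3
[5] 2,0,2,1
2,1,2,3
1,3,1,0
3,1,0,3
2,2,1,2
3,3,2,3
[6] 2,0,2,1
2,1,3,3
1,3,1,0
3,1,0,3
2,2,1,2
3,3,2,3
[7] 2,0,3,2
2,2,1,0
1,3,2,1
3,1,0,3
2,2,1,2
3,3,2,3
[8] 2,0,3,2
2,2,2,0
1,3,2,1
3,1,0,3
2,2,1,2
3,3,2,3
[9] 2,0,3,2
2,2,3,0
1,3,2,1
3,1,0,3
2,2,1,2
3,3,2,3
[10] 2,1,0,3
2,3,1,1
1,3,3,1
3,1,0,3
2,2,1,2
3,3,2,3
[11] 2,1,0,3
2,3,2,1
1,3,3,1
3,1,0,3
2,2,1,2
3,3,2,3
[12] 2,1,0,3
2,3,3,1
1,3,3,1
3,1,0,3
2,2,1,2
3,3,2,3

48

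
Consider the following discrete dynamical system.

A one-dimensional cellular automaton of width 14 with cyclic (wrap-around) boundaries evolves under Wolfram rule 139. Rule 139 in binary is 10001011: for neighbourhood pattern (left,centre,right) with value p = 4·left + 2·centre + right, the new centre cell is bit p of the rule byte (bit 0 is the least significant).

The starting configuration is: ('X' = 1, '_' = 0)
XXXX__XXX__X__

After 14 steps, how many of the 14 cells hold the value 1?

gen 0: XXXX__XXX__X__
gen 1: XXX__XXX__X__X
gen 2: XX__XXX__X__XX
gen 3: X__XXX__X__XXX
gen 4: __XXX__X__XXXX
gen 5: _XXX__X__XXXX_
gen 6: XXX__X__XXXX__
gen 7: XX__X__XXXX__X
gen 8: X__X__XXXX__XX
gen 9: __X__XXXX__XXX
gen 10: _X__XXXX__XXX_
gen 11: X__XXXX__XXX__
gen 12: __XXXX__XXX__X
gen 13: _XXXX__XXX__X_
gen 14: XXXX__XXX__X__

8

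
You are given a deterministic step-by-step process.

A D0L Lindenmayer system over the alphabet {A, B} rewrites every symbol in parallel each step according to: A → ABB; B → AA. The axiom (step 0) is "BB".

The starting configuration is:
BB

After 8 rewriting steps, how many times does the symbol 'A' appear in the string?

k=0  BB
k=1  AAAA
k=2  ABBABBABBABB
k=3  ABBAAAAABBAAAAABBAAAAABBAAAA
k=4  ABBAAAAABBABBABBABBABBAAAAABBABBABBABBABBAAAAABBABBABBABBABBAAAAABBABBABBABB
k=5  ABBAAAAABBABBABBABBABBAAAAABBAAAAABBAAAAABBAAAAABBAAAAABBA…AAAAABBAAAAABBAAAAABBABBABBABBABBAAAAABBAAAAABBAAAAABBAAAA  (len 188)
k=6  ABBAAAAABBABBABBABBABBAAAAABBAAAAABBAAAAABBAAAAABBAAAAABBA…BABBAAAAABBABBABBABBABBAAAAABBABBABBABBABBAAAAABBABBABBABB  (len 492)
k=7  ABBAAAAABBABBABBABBABBAAAAABBAAAAABBAAAAABBAAAAABBAAAAABBA…AAAAABBAAAAABBAAAAABBABBABBABBABBAAAAABBAAAAABBAAAAABBAAAA  (len 1244)
k=8  ABBAAAAABBABBABBABBABBAAAAABBAAAAABBAAAAABBAAAAABBAAAAABBA…BABBAAAAABBABBABBABBABBAAAAABBABBABBABBABBAAAAABBABBABBABB  (len 3212)

1764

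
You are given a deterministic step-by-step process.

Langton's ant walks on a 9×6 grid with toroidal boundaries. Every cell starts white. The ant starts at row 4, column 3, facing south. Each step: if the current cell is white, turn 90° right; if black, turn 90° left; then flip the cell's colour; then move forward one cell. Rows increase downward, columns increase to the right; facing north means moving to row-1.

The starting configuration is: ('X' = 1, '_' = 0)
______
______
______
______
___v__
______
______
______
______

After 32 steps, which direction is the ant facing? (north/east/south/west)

north

step 0: ______
______
______
______
___v__
______
______
______
______
step 1: ______
______
______
______
__<X__
______
______
______
______
step 2: ______
______
______
__^___
__XX__
______
______
______
______
step 3: ______
______
______
__X>__
__XX__
______
______
______
______
step 4: ______
______
______
__XX__
__Xv__
______
______
______
______
step 5: ______
______
______
__XX__
__X_>_
______
______
______
______
step 6: ______
______
______
__XX__
__X_X_
____v_
______
______
______
step 7: ______
______
______
__XX__
__X_X_
___<X_
______
______
______
step 8: ______
______
______
__XX__
__X^X_
___XX_
______
______
______
step 9: ______
______
______
__XX__
__XX>_
___XX_
______
______
______
step 10: ______
______
______
__XX^_
__XX__
___XX_
______
______
______
step 11: ______
______
______
__XXX>
__XX__
___XX_
______
______
______
step 12: ______
______
______
__XXXX
__XX_v
___XX_
______
______
______
step 13: ______
______
______
__XXXX
__XX<X
___XX_
______
______
______
step 14: ______
______
______
__XX^X
__XXXX
___XX_
______
______
______
step 15: ______
______
______
__X<_X
__XXXX
___XX_
______
______
______
step 16: ______
______
______
__X__X
__XvXX
___XX_
______
______
______
step 17: ______
______
______
__X__X
__X_>X
___XX_
______
______
______
step 18: ______
______
______
__X_^X
__X__X
___XX_
______
______
______
step 19: ______
______
______
__X_X>
__X__X
___XX_
______
______
______
step 20: ______
______
_____^
__X_X_
__X__X
___XX_
______
______
______
step 21: ______
______
>____X
__X_X_
__X__X
___XX_
______
______
______
step 22: ______
______
X____X
v_X_X_
__X__X
___XX_
______
______
______
step 23: ______
______
X____X
X_X_X<
__X__X
___XX_
______
______
______
step 24: ______
______
X____^
X_X_XX
__X__X
___XX_
______
______
______
step 25: ______
______
X___<_
X_X_XX
__X__X
___XX_
______
______
______
step 26: ______
____^_
X___X_
X_X_XX
__X__X
___XX_
______
______
______
step 27: ______
____X>
X___X_
X_X_XX
__X__X
___XX_
______
______
______
step 28: ______
____XX
X___Xv
X_X_XX
__X__X
___XX_
______
______
______
step 29: ______
____XX
X___<X
X_X_XX
__X__X
___XX_
______
______
______
step 30: ______
____XX
X____X
X_X_vX
__X__X
___XX_
______
______
______
step 31: ______
____XX
X____X
X_X__>
__X__X
___XX_
______
______
______
step 32: ______
____XX
X____^
X_X___
__X__X
___XX_
______
______
______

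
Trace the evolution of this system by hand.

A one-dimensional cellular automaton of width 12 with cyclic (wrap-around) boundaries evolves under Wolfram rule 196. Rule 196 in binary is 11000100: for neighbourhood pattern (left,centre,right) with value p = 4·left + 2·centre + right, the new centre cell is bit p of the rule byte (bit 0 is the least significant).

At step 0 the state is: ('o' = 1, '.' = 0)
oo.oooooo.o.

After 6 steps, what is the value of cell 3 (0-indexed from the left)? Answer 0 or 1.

0

k=0  oo.oooooo.o.
k=1  .o..ooooo.o.
k=2  .o...oooo.o.
k=3  .o....ooo.o.
k=4  .o.....oo.o.
k=5  .o......o.o.
k=6  .o......o.o.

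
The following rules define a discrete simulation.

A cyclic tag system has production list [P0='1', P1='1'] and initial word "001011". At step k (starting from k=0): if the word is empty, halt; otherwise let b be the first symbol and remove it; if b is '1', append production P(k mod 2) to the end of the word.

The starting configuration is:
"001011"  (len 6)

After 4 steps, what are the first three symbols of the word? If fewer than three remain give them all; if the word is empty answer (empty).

gen 0: "001011"  (len 6)
gen 1: "01011"  (len 5)
gen 2: "1011"  (len 4)
gen 3: "0111"  (len 4)
gen 4: "111"  (len 3)

111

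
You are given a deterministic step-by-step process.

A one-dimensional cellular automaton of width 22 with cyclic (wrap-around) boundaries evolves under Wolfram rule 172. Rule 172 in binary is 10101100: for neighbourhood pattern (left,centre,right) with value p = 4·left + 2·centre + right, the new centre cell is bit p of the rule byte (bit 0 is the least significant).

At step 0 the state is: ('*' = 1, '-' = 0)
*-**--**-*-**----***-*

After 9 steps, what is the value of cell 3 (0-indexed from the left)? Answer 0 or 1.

0) *-**--**-*-**----***-*
1) -**---*-****-----**-**
2) **----*****------*-**-
3) *-----****-------***-*
4) ------***--------**-**
5) ------**---------*-**-
6) ------*----------***--
7) ------*----------**---
8) ------*----------*----
9) ------*----------*----

0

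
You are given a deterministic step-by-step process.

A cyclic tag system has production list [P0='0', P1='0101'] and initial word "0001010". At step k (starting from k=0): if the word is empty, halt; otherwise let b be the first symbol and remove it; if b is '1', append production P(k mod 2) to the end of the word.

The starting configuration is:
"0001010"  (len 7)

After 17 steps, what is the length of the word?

2

gen 0: "0001010"  (len 7)
gen 1: "001010"  (len 6)
gen 2: "01010"  (len 5)
gen 3: "1010"  (len 4)
gen 4: "0100101"  (len 7)
gen 5: "100101"  (len 6)
gen 6: "001010101"  (len 9)
gen 7: "01010101"  (len 8)
gen 8: "1010101"  (len 7)
gen 9: "0101010"  (len 7)
gen 10: "101010"  (len 6)
gen 11: "010100"  (len 6)
gen 12: "10100"  (len 5)
gen 13: "01000"  (len 5)
gen 14: "1000"  (len 4)
gen 15: "0000"  (len 4)
gen 16: "000"  (len 3)
gen 17: "00"  (len 2)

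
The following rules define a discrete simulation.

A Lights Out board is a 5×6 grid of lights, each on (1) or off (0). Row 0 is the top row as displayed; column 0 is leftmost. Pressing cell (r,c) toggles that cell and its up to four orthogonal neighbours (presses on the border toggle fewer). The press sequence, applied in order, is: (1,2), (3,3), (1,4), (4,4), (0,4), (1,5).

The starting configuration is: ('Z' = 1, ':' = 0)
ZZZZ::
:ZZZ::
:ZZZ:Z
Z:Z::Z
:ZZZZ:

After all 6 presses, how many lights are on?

[0] ZZZZ::
:ZZZ::
:ZZZ:Z
Z:Z::Z
:ZZZZ:
[1] ZZ:Z::
::::::
:Z:Z:Z
Z:Z::Z
:ZZZZ:
[2] ZZ:Z::
::::::
:Z:::Z
Z::ZZZ
:ZZ:Z:
[3] ZZ:ZZ:
:::ZZZ
:Z::ZZ
Z::ZZZ
:ZZ:Z:
[4] ZZ:ZZ:
:::ZZZ
:Z::ZZ
Z::Z:Z
:ZZZ:Z
[5] ZZ:::Z
:::Z:Z
:Z::ZZ
Z::Z:Z
:ZZZ:Z
[6] ZZ::::
:::ZZ:
:Z::Z:
Z::Z:Z
:ZZZ:Z

13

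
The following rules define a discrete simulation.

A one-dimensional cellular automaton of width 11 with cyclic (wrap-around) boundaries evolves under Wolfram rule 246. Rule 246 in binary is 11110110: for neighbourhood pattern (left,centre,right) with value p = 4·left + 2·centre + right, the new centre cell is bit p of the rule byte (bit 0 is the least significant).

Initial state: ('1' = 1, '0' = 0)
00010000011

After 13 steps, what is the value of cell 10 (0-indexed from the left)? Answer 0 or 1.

0

t=0: 00010000011
t=1: 10111000101
t=2: 11011101110
t=3: 01101110111
t=4: 10110111011
t=5: 11011011101
t=6: 11101101110
t=7: 01110110111
t=8: 10111011011
t=9: 11011101101
t=10: 11101110110
t=11: 01110111011
t=12: 10111011101
t=13: 11011101110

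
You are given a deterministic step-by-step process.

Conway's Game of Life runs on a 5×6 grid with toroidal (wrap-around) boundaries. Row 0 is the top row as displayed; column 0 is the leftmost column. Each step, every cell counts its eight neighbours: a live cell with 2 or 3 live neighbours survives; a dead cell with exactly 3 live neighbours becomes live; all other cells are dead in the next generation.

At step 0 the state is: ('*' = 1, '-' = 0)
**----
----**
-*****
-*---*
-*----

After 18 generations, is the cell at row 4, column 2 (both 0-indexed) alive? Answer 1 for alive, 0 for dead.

0

k=0  **----
----**
-*****
-*---*
-*----
k=1  **---*
------
-***--
-*-*-*
-**---
k=2  ***---
------
**-**-
---**-
----**
k=3  **---*
---*-*
--****
*-*---
***-**
k=4  ---*--
-*-*--
***--*
------
--***-
k=5  ------
-*-**-
***---
*---**
--***-
k=6  ------
**-*--
--*---
*---*-
---**-
k=7  --***-
-**---
*-**-*
----**
---***
k=8  -*---*
*----*
*-**-*
--*---
--*---
k=9  -*---*
--*---
*-****
--*---
-**---
k=10  **----
--*---
--*-**
*---**
***---
k=11  *-----
*-**-*
**--*-
--*-*-
--*---
k=12  *-**-*
--***-
*---*-
--*--*
-*-*--
k=13  *----*
*-*---
-**-*-
******
-*-*-*
k=14  --*-**
*-**--
----*-
------
---*--
k=15  -**-**
-**---
---*--
------
---**-
k=16  **--**
**--*-
--*---
---**-
--****
k=17  ------
--***-
-**-**
-----*
-**---
k=18  -*----
-**-**
***--*
---***
------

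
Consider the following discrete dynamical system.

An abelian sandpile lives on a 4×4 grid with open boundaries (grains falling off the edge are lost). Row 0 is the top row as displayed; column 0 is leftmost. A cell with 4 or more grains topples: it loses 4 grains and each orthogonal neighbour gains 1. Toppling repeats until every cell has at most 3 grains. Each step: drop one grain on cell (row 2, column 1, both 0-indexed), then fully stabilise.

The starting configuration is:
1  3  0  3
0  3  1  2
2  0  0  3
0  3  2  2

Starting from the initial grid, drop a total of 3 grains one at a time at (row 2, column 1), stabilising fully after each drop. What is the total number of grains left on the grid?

gen 0: 1  3  0  3
0  3  1  2
2  0  0  3
0  3  2  2
gen 1: 1  3  0  3
0  3  1  2
2  1  0  3
0  3  2  2
gen 2: 1  3  0  3
0  3  1  2
2  2  0  3
0  3  2  2
gen 3: 1  3  0  3
0  3  1  2
2  3  0  3
0  3  2  2

28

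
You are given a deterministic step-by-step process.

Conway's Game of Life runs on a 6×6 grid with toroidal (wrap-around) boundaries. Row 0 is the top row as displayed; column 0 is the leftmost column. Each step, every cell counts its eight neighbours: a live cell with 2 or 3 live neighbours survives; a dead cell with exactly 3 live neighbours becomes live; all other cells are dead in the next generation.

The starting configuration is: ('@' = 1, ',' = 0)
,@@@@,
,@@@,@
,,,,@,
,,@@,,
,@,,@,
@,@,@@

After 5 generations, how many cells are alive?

step 0: ,@@@@,
,@@@,@
,,,,@,
,,@@,,
,@,,@,
@,@,@@
step 1: ,,,,,,
@@,,,@
,@,,@,
,,@@@,
@@,,@,
@,,,,,
step 2: ,@,,,@
@@,,,@
,@,,@,
@,@,@,
@@@,@,
@@,,,@
step 3: ,,@,@,
,@@,@@
,,@@@,
@,@,@,
,,@,@,
,,,,@,
step 4: ,@@,@,
,@,,,@
@,,,,,
,,@,@,
,@,,@,
,,,,@@
step 5: ,@@@@,
,@@,,@
@@,,,@
,@,@,@
,,,,@,
@@@,@@

19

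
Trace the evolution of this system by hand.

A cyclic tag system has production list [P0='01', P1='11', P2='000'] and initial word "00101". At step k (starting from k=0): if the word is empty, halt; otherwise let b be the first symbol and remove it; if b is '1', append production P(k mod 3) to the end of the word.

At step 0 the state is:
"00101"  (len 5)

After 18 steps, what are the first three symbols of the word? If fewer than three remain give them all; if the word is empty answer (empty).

t=0: "00101"  (len 5)
t=1: "0101"  (len 4)
t=2: "101"  (len 3)
t=3: "01000"  (len 5)
t=4: "1000"  (len 4)
t=5: "00011"  (len 5)
t=6: "0011"  (len 4)
t=7: "011"  (len 3)
t=8: "11"  (len 2)
t=9: "1000"  (len 4)
t=10: "00001"  (len 5)
t=11: "0001"  (len 4)
t=12: "001"  (len 3)
t=13: "01"  (len 2)
t=14: "1"  (len 1)
t=15: "000"  (len 3)
t=16: "00"  (len 2)
t=17: "0"  (len 1)
t=18: (halted — word empty)

(empty)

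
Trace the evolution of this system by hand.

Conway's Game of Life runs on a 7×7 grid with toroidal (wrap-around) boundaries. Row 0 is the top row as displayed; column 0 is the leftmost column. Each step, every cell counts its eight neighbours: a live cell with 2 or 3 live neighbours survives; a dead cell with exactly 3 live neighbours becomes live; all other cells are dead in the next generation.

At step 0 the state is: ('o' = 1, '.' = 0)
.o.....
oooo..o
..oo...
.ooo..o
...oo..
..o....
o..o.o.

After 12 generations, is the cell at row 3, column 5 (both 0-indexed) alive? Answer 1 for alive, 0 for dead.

1

k=0  .o.....
oooo..o
..oo...
.ooo..o
...oo..
..o....
o..o.o.
k=1  ...oo..
o..o...
....o.o
.o.....
.o..o..
..o....
.oo....
k=2  .o.oo..
...o.o.
o......
o....o.
.oo....
..oo...
.oo....
k=3  .o.oo..
..oo...
....o..
o.....o
.ooo...
...o...
.o..o..
k=4  .o..o..
..o....
...o...
oooo...
oooo...
.o.oo..
....o..
k=5  ...o...
..oo...
...o...
o...o..
.......
oo..o..
..o.oo.
k=6  .......
..ooo..
..ooo..
.......
oo.....
.o.ooo.
.oo.oo.
k=7  .o...o.
..o.o..
..o.o..
.ooo...
ooo.o..
...o.oo
.oo..o.
k=8  .o.ooo.
.oo.oo.
....o..
o...o..
o...ooo
...o.oo
ooo..o.
k=9  .......
.oo....
.o..o..
o..oo..
o..o...
..oo...
oo.....
k=10  o.o....
.oo....
oo..o..
ooooo..
.o.....
o.oo...
.oo....
k=11  o..o...
..oo...
....o..
...oo..
....o..
o..o...
o......
k=12  .ooo...
..ooo..
..o.o..
...ooo.
....o..
.......
oo....o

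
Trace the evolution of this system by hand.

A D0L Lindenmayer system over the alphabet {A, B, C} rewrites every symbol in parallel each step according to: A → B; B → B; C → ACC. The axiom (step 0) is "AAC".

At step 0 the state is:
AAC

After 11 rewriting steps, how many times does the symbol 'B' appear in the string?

1025

gen 0: AAC
gen 1: BBACC
gen 2: BBBACCACC
gen 3: BBBBACCACCBACCACC
gen 4: BBBBBACCACCBACCACCBBACCACCBACCACC
gen 5: BBBBBBACCACCBACCACCBBACCACCBACCACCBBBACCACCBACCACCBBACCACCBACCACC
gen 6: BBBBBBBACCACCBACCACCBBACCACCBACCACCBBBACCACCBACCACCBBACCAC…CCACCBACCACCBBACCACCBACCACCBBBACCACCBACCACCBBACCACCBACCACC  (len 129)
gen 7: BBBBBBBBACCACCBACCACCBBACCACCBACCACCBBBACCACCBACCACCBBACCA…CCACCBACCACCBBACCACCBACCACCBBBACCACCBACCACCBBACCACCBACCACC  (len 257)
gen 8: BBBBBBBBBACCACCBACCACCBBACCACCBACCACCBBBACCACCBACCACCBBACC…CCACCBACCACCBBACCACCBACCACCBBBACCACCBACCACCBBACCACCBACCACC  (len 513)
gen 9: BBBBBBBBBBACCACCBACCACCBBACCACCBACCACCBBBACCACCBACCACCBBAC…CCACCBACCACCBBACCACCBACCACCBBBACCACCBACCACCBBACCACCBACCACC  (len 1025)
gen 10: BBBBBBBBBBBACCACCBACCACCBBACCACCBACCACCBBBACCACCBACCACCBBA…CCACCBACCACCBBACCACCBACCACCBBBACCACCBACCACCBBACCACCBACCACC  (len 2049)
gen 11: BBBBBBBBBBBBACCACCBACCACCBBACCACCBACCACCBBBACCACCBACCACCBB…CCACCBACCACCBBACCACCBACCACCBBBACCACCBACCACCBBACCACCBACCACC  (len 4097)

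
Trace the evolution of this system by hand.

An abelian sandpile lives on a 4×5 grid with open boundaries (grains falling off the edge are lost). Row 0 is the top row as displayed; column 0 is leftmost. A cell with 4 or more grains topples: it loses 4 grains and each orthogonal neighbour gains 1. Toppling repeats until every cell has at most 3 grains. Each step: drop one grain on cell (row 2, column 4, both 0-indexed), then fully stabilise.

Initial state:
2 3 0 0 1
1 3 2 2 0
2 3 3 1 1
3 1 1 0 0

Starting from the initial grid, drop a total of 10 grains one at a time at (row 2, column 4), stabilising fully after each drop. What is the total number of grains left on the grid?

37

[0] 2 3 0 0 1
1 3 2 2 0
2 3 3 1 1
3 1 1 0 0
[1] 2 3 0 0 1
1 3 2 2 0
2 3 3 1 2
3 1 1 0 0
[2] 2 3 0 0 1
1 3 2 2 0
2 3 3 1 3
3 1 1 0 0
[3] 2 3 0 0 1
1 3 2 2 1
2 3 3 2 0
3 1 1 0 1
[4] 2 3 0 0 1
1 3 2 2 1
2 3 3 2 1
3 1 1 0 1
[5] 2 3 0 0 1
1 3 2 2 1
2 3 3 2 2
3 1 1 0 1
[6] 2 3 0 0 1
1 3 2 2 1
2 3 3 2 3
3 1 1 0 1
[7] 2 3 0 0 1
1 3 2 2 2
2 3 3 3 0
3 1 1 0 2
[8] 2 3 0 0 1
1 3 2 2 2
2 3 3 3 1
3 1 1 0 2
[9] 2 3 0 0 1
1 3 2 2 2
2 3 3 3 2
3 1 1 0 2
[10] 2 3 0 0 1
1 3 2 2 2
2 3 3 3 3
3 1 1 0 2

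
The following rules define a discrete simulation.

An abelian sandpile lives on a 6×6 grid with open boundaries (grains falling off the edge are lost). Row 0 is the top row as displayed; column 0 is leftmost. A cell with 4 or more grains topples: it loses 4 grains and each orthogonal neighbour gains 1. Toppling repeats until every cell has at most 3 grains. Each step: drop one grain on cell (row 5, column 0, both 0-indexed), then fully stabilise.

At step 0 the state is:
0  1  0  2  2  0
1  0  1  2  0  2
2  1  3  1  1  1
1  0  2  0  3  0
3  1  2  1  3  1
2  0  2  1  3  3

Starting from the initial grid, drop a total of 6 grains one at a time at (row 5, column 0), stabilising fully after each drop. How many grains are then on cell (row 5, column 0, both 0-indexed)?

1

[0] 0  1  0  2  2  0
1  0  1  2  0  2
2  1  3  1  1  1
1  0  2  0  3  0
3  1  2  1  3  1
2  0  2  1  3  3
[1] 0  1  0  2  2  0
1  0  1  2  0  2
2  1  3  1  1  1
1  0  2  0  3  0
3  1  2  1  3  1
3  0  2  1  3  3
[2] 0  1  0  2  2  0
1  0  1  2  0  2
2  1  3  1  1  1
2  0  2  0  3  0
0  2  2  1  3  1
1  1  2  1  3  3
[3] 0  1  0  2  2  0
1  0  1  2  0  2
2  1  3  1  1  1
2  0  2  0  3  0
0  2  2  1  3  1
2  1  2  1  3  3
[4] 0  1  0  2  2  0
1  0  1  2  0  2
2  1  3  1  1  1
2  0  2  0  3  0
0  2  2  1  3  1
3  1  2  1  3  3
[5] 0  1  0  2  2  0
1  0  1  2  0  2
2  1  3  1  1  1
2  0  2  0  3  0
1  2  2  1  3  1
0  2  2  1  3  3
[6] 0  1  0  2  2  0
1  0  1  2  0  2
2  1  3  1  1  1
2  0  2  0  3  0
1  2  2  1  3  1
1  2  2  1  3  3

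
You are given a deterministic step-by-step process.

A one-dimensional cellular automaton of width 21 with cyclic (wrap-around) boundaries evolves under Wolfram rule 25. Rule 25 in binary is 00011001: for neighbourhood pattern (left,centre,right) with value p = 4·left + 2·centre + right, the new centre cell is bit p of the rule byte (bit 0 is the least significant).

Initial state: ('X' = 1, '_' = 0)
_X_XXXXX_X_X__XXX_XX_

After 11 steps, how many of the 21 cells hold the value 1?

gen 0: _X_XXXXX_X_X__XXX_XX_
gen 1: ___X________X_X___X_X
gen 2: XX__XXXXXXX____XX____
gen 3: X_X_X______XXX_X_XXX_
gen 4: _____XXXXX_X_____X___
gen 5: XXXX_X______XXXX__XXX
gen 6: ______XXXXX_X___X_X__
gen 7: XXXXX_X______XX____XX
gen 8: _______XXXXX_X_XXX_X_
gen 9: XXXXXX_X_______X____X
gen 10: ________XXXXXX__XXX_X
gen 11: XXXXXXX_X_____X_X____

10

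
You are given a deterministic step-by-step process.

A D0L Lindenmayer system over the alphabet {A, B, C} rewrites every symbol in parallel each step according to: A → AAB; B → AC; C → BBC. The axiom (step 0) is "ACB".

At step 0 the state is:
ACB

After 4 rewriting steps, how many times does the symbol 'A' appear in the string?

69

t=0: ACB
t=1: AABBBCAC
t=2: AABAABACACACBBCAABBBC
t=3: AABAABACAABAABACAABBBCAABBBCAABBBCACACBBCAABAABACACACBBC
t=4: AABAABACAABAABACAABBBCAABAABACAABAABACAABBBCAABAABACACACBB…BBBCAABBBCACACBBCAABAABACAABAABACAABBBCAABBBCAABBBCACACBBC  (len 149)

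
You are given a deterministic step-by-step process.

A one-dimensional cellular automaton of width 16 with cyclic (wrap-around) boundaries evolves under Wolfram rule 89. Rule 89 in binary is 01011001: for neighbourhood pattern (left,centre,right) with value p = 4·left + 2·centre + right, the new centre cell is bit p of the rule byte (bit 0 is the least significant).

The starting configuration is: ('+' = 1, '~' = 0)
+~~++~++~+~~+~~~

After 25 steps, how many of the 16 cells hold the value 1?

t=0: +~~++~++~+~~+~~~
t=1: ~+~++~++~~+~~++~
t=2: ~~~++~+++~~+~+++
t=3: ++~++~+~++~~~+~+
t=4: ~+~++~~~++++~~~+
t=5: ~~~++++~+~~+++~~
t=6: ++~+~~+~~+~+~+++
t=7: ~+~~+~~+~~~~~+~~
t=8: ~~+~~+~~++++~~++
t=9: +~~+~~+~+~~++~++
t=10: ++~~+~~~~+~++~+~
t=11: +++~~+++~~~++~~~
t=12: +~++~+~+++~++++~
t=13: ~~++~~~+~+~+~~+~
t=14: +~++++~~~~~~+~~+
t=15: +~+~~++++++~~+~+
t=16: +~~+~+~~~~++~~~+
t=17: ++~~~~+++~++++~+
t=18: ~++++~+~+~+~~+~+
t=19: ~+~~+~~~~~~+~~~~
t=20: ~~+~~+++++~~++++
t=21: +~~+~+~~~++~+~~+
t=22: ++~~~~++~++~~+~+
t=23: ~++++~++~+++~~~+
t=24: ~+~~+~++~+~+++~~
t=25: ~~+~~~++~~~+~+++

7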